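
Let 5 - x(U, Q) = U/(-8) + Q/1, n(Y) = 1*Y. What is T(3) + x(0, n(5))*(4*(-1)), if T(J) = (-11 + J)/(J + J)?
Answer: -4/3 ≈ -1.3333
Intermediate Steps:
T(J) = (-11 + J)/(2*J) (T(J) = (-11 + J)/((2*J)) = (-11 + J)*(1/(2*J)) = (-11 + J)/(2*J))
n(Y) = Y
x(U, Q) = 5 - Q + U/8 (x(U, Q) = 5 - (U/(-8) + Q/1) = 5 - (U*(-⅛) + Q*1) = 5 - (-U/8 + Q) = 5 - (Q - U/8) = 5 + (-Q + U/8) = 5 - Q + U/8)
T(3) + x(0, n(5))*(4*(-1)) = (½)*(-11 + 3)/3 + (5 - 1*5 + (⅛)*0)*(4*(-1)) = (½)*(⅓)*(-8) + (5 - 5 + 0)*(-4) = -4/3 + 0*(-4) = -4/3 + 0 = -4/3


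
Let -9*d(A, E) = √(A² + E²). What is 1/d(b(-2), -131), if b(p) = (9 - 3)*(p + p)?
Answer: -9*√17737/17737 ≈ -0.067578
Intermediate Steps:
b(p) = 12*p (b(p) = 6*(2*p) = 12*p)
d(A, E) = -√(A² + E²)/9
1/d(b(-2), -131) = 1/(-√((12*(-2))² + (-131)²)/9) = 1/(-√((-24)² + 17161)/9) = 1/(-√(576 + 17161)/9) = 1/(-√17737/9) = -9*√17737/17737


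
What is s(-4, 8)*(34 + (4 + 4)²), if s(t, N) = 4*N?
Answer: 3136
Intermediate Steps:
s(-4, 8)*(34 + (4 + 4)²) = (4*8)*(34 + (4 + 4)²) = 32*(34 + 8²) = 32*(34 + 64) = 32*98 = 3136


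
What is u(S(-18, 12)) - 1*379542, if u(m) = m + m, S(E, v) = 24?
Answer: -379494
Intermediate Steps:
u(m) = 2*m
u(S(-18, 12)) - 1*379542 = 2*24 - 1*379542 = 48 - 379542 = -379494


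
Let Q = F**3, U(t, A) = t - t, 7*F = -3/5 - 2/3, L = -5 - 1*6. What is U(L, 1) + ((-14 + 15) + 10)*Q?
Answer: -75449/1157625 ≈ -0.065176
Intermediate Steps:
L = -11 (L = -5 - 6 = -11)
F = -19/105 (F = (-3/5 - 2/3)/7 = (1/7)*(-19/15) = -19/105 ≈ -0.18095)
U(t, A) = 0
Q = -6859/1157625 (Q = (-19/105)**3 = -6859/1157625 ≈ -0.0059251)
U(L, 1) + ((-14 + 15) + 10)*Q = 0 + ((-14 + 15) + 10)*(-6859/1157625) = 0 + (1 + 10)*(-6859/1157625) = 0 + 11*(-6859/1157625) = 0 - 75449/1157625 = -75449/1157625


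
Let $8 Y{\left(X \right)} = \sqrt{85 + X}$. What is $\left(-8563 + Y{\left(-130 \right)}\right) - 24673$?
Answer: $-33236 + \frac{3 i \sqrt{5}}{8} \approx -33236.0 + 0.83853 i$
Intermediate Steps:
$Y{\left(X \right)} = \frac{\sqrt{85 + X}}{8}$
$\left(-8563 + Y{\left(-130 \right)}\right) - 24673 = \left(-8563 + \frac{\sqrt{85 - 130}}{8}\right) - 24673 = \left(-8563 + \frac{\sqrt{-45}}{8}\right) - 24673 = \left(-8563 + \frac{3 i \sqrt{5}}{8}\right) - 24673 = -33236 + \frac{3 i \sqrt{5}}{8}$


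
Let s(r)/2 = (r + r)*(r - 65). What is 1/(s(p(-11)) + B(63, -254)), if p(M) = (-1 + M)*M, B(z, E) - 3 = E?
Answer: 1/35125 ≈ 2.8470e-5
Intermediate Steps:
B(z, E) = 3 + E
p(M) = M*(-1 + M)
s(r) = 4*r*(-65 + r) (s(r) = 2*((r + r)*(r - 65)) = 2*((2*r)*(-65 + r)) = 2*(2*r*(-65 + r)) = 4*r*(-65 + r))
1/(s(p(-11)) + B(63, -254)) = 1/(4*(-11*(-1 - 11))*(-65 - 11*(-1 - 11)) + (3 - 254)) = 1/(4*(-11*(-12))*(-65 - 11*(-12)) - 251) = 1/(4*132*(-65 + 132) - 251) = 1/(4*132*67 - 251) = 1/(35376 - 251) = 1/35125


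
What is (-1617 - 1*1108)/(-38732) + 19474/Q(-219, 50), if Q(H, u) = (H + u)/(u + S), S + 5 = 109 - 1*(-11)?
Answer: -9573353015/503516 ≈ -19013.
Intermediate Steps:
S = 115 (S = -5 + (109 - 1*(-11)) = -5 + (109 + 11) = -5 + 120 = 115)
Q(H, u) = (H + u)/(115 + u) (Q(H, u) = (H + u)/(u + 115) = (H + u)/(115 + u))
(-1617 - 1*1108)/(-38732) + 19474/Q(-219, 50) = (-1617 - 1*1108)/(-38732) + 19474/(((-219 + 50)/(115 + 50))) = (-1617 - 1108)*(-1/38732) + 19474/((-169/165)) = -2725*(-1/38732) + 19474/(((1/165)*(-169))) = 2725/38732 + 19474/(-169/165) = 2725/38732 + 19474*(-165/169) = 2725/38732 - 247170/13 = -9573353015/503516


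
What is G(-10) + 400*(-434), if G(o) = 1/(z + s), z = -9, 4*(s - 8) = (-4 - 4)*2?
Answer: -868001/5 ≈ -1.7360e+5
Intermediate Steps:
s = 4 (s = 8 + ((-4 - 4)*2)/4 = 8 + (-8*2)/4 = 8 + (¼)*(-16) = 8 - 4 = 4)
G(o) = -⅕ (G(o) = 1/(-9 + 4) = 1/(-5) = -⅕)
G(-10) + 400*(-434) = -⅕ + 400*(-434) = -⅕ - 173600 = -868001/5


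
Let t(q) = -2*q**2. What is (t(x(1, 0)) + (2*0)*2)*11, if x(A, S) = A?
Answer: -22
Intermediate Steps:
(t(x(1, 0)) + (2*0)*2)*11 = (-2*1**2 + (2*0)*2)*11 = (-2*1 + 0*2)*11 = (-2 + 0)*11 = -2*11 = -22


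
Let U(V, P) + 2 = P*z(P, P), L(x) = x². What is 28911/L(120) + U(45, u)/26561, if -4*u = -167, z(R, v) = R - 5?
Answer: 263323457/127492800 ≈ 2.0654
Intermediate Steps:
z(R, v) = -5 + R
u = 167/4 (u = -¼*(-167) = 167/4 ≈ 41.750)
U(V, P) = -2 + P*(-5 + P)
28911/L(120) + U(45, u)/26561 = 28911/(120²) + (-2 + 167*(-5 + 167/4)/4)/26561 = 28911/14400 + (-2 + (167/4)*(147/4))*(1/26561) = 28911*(1/14400) + (-2 + 24549/16)*(1/26561) = 9637/4800 + (24517/16)*(1/26561) = 9637/4800 + 24517/424976 = 263323457/127492800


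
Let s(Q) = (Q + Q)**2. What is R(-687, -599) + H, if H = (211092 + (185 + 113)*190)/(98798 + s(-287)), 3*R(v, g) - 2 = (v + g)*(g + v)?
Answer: 118046581298/214137 ≈ 5.5127e+5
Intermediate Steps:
R(v, g) = 2/3 + (g + v)**2/3 (R(v, g) = 2/3 + ((v + g)*(g + v))/3 = 2/3 + ((g + v)*(g + v))/3 = 2/3 + (g + v)**2/3)
s(Q) = 4*Q**2 (s(Q) = (2*Q)**2 = 4*Q**2)
H = 133856/214137 (H = (211092 + (185 + 113)*190)/(98798 + 4*(-287)**2) = (211092 + 298*190)/(98798 + 4*82369) = (211092 + 56620)/(98798 + 329476) = 267712/428274 = 267712*(1/428274) = 133856/214137 ≈ 0.62510)
R(-687, -599) + H = (2/3 + (-599 - 687)**2/3) + 133856/214137 = (2/3 + (1/3)*(-1286)**2) + 133856/214137 = (2/3 + (1/3)*1653796) + 133856/214137 = (2/3 + 1653796/3) + 133856/214137 = 551266 + 133856/214137 = 118046581298/214137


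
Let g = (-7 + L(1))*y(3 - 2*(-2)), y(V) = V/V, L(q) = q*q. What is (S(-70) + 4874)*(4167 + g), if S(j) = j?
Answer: 19989444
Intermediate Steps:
L(q) = q²
y(V) = 1
g = -6 (g = (-7 + 1²)*1 = (-7 + 1)*1 = -6*1 = -6)
(S(-70) + 4874)*(4167 + g) = (-70 + 4874)*(4167 - 6) = 4804*4161 = 19989444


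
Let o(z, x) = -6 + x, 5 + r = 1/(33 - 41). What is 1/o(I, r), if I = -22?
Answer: -8/89 ≈ -0.089888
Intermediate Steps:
r = -41/8 (r = -5 + 1/(33 - 41) = -5 + 1/(-8) = -5 - 1/8 = -41/8 ≈ -5.1250)
1/o(I, r) = 1/(-6 - 41/8) = 1/(-89/8) = -8/89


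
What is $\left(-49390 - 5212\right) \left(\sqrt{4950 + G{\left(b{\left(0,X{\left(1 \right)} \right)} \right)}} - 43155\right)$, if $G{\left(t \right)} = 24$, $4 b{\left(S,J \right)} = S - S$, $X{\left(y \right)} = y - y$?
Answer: $2356349310 - 54602 \sqrt{4974} \approx 2.3525 \cdot 10^{9}$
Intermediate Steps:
$X{\left(y \right)} = 0$
$b{\left(S,J \right)} = 0$ ($b{\left(S,J \right)} = \frac{S - S}{4} = \frac{1}{4} \cdot 0 = 0$)
$\left(-49390 - 5212\right) \left(\sqrt{4950 + G{\left(b{\left(0,X{\left(1 \right)} \right)} \right)}} - 43155\right) = \left(-49390 - 5212\right) \left(\sqrt{4950 + 24} - 43155\right) = - 54602 \left(\sqrt{4974} - 43155\right) = - 54602 \left(-43155 + \sqrt{4974}\right) = 2356349310 - 54602 \sqrt{4974}$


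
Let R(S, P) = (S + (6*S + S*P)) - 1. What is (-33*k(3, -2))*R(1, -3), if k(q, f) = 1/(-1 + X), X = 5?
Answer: -99/4 ≈ -24.750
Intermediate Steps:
k(q, f) = ¼ (k(q, f) = 1/(-1 + 5) = 1/4 = ¼)
R(S, P) = -1 + 7*S + P*S (R(S, P) = (S + (6*S + P*S)) - 1 = (7*S + P*S) - 1 = -1 + 7*S + P*S)
(-33*k(3, -2))*R(1, -3) = (-33*¼)*(-1 + 7*1 - 3*1) = -33*(-1 + 7 - 3)/4 = -33/4*3 = -99/4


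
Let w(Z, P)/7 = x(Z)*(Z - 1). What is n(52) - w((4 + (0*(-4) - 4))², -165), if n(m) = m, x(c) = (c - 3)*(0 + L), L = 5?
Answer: -53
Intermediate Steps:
x(c) = -15 + 5*c (x(c) = (c - 3)*(0 + 5) = (-3 + c)*5 = -15 + 5*c)
w(Z, P) = 7*(-1 + Z)*(-15 + 5*Z) (w(Z, P) = 7*((-15 + 5*Z)*(Z - 1)) = 7*((-15 + 5*Z)*(-1 + Z)) = 7*((-1 + Z)*(-15 + 5*Z)) = 7*(-1 + Z)*(-15 + 5*Z))
n(52) - w((4 + (0*(-4) - 4))², -165) = 52 - 35*(-1 + (4 + (0*(-4) - 4))²)*(-3 + (4 + (0*(-4) - 4))²) = 52 - 35*(-1 + (4 + (0 - 4))²)*(-3 + (4 + (0 - 4))²) = 52 - 35*(-1 + (4 - 4)²)*(-3 + (4 - 4)²) = 52 - 35*(-1 + 0²)*(-3 + 0²) = 52 - 35*(-1 + 0)*(-3 + 0) = 52 - 35*(-1)*(-3) = 52 - 1*105 = 52 - 105 = -53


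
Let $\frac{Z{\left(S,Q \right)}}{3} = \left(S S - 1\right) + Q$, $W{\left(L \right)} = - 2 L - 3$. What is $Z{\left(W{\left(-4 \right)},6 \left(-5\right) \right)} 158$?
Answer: $-2844$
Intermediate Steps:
$W{\left(L \right)} = -3 - 2 L$
$Z{\left(S,Q \right)} = -3 + 3 Q + 3 S^{2}$ ($Z{\left(S,Q \right)} = 3 \left(\left(S S - 1\right) + Q\right) = 3 \left(\left(S^{2} - 1\right) + Q\right) = 3 \left(\left(-1 + S^{2}\right) + Q\right) = 3 \left(-1 + Q + S^{2}\right) = -3 + 3 Q + 3 S^{2}$)
$Z{\left(W{\left(-4 \right)},6 \left(-5\right) \right)} 158 = \left(-3 + 3 \cdot 6 \left(-5\right) + 3 \left(-3 - -8\right)^{2}\right) 158 = \left(-3 + 3 \left(-30\right) + 3 \left(-3 + 8\right)^{2}\right) 158 = \left(-3 - 90 + 3 \cdot 5^{2}\right) 158 = \left(-3 - 90 + 3 \cdot 25\right) 158 = \left(-3 - 90 + 75\right) 158 = \left(-18\right) 158 = -2844$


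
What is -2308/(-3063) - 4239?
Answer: -12981749/3063 ≈ -4238.3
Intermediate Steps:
-2308/(-3063) - 4239 = -2308*(-1/3063) - 4239 = 2308/3063 - 4239 = -12981749/3063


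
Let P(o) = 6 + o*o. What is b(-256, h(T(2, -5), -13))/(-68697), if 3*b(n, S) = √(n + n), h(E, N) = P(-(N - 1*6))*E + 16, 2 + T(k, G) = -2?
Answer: -16*I*√2/206091 ≈ -0.00010979*I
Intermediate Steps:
T(k, G) = -4 (T(k, G) = -2 - 2 = -4)
P(o) = 6 + o²
h(E, N) = 16 + E*(6 + (6 - N)²) (h(E, N) = (6 + (-(N - 1*6))²)*E + 16 = (6 + (-(N - 6))²)*E + 16 = (6 + (-(-6 + N))²)*E + 16 = (6 + (6 - N)²)*E + 16 = E*(6 + (6 - N)²) + 16 = 16 + E*(6 + (6 - N)²))
b(n, S) = √2*√n/3 (b(n, S) = √(n + n)/3 = √(2*n)/3 = (√2*√n)/3 = √2*√n/3)
b(-256, h(T(2, -5), -13))/(-68697) = (√2*√(-256)/3)/(-68697) = (√2*(16*I)/3)*(-1/68697) = (16*I*√2/3)*(-1/68697) = -16*I*√2/206091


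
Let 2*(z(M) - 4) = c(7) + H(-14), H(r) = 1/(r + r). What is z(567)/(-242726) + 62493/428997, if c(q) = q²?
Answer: 25720048521/176703292304 ≈ 0.14556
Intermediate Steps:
H(r) = 1/(2*r)
z(M) = 1595/56 (z(M) = 4 + (7² + (½)/(-14))/2 = 4 + (49 + (½)*(-1/14))/2 = 4 + (49 - 1/28)/2 = 4 + (½)*(1371/28) = 4 + 1371/56 = 1595/56)
z(567)/(-242726) + 62493/428997 = (1595/56)/(-242726) + 62493/428997 = (1595/56)*(-1/242726) + 62493*(1/428997) = -145/1235696 + 20831/142999 = 25720048521/176703292304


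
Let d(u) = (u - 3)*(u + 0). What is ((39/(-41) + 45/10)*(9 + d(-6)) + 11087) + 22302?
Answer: 2756231/82 ≈ 33613.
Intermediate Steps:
d(u) = u*(-3 + u) (d(u) = (-3 + u)*u = u*(-3 + u))
((39/(-41) + 45/10)*(9 + d(-6)) + 11087) + 22302 = ((39/(-41) + 45/10)*(9 - 6*(-3 - 6)) + 11087) + 22302 = ((39*(-1/41) + 45*(⅒))*(9 - 6*(-9)) + 11087) + 22302 = ((-39/41 + 9/2)*(9 + 54) + 11087) + 22302 = ((291/82)*63 + 11087) + 22302 = (18333/82 + 11087) + 22302 = 927467/82 + 22302 = 2756231/82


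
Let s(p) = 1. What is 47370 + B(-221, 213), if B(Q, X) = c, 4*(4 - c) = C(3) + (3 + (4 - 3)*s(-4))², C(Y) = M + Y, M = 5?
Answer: 47368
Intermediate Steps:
C(Y) = 5 + Y
c = -2 (c = 4 - ((5 + 3) + (3 + (4 - 3)*1)²)/4 = 4 - (8 + (3 + 1*1)²)/4 = 4 - (8 + (3 + 1)²)/4 = 4 - (8 + 4²)/4 = 4 - (8 + 16)/4 = 4 - ¼*24 = 4 - 6 = -2)
B(Q, X) = -2
47370 + B(-221, 213) = 47370 - 2 = 47368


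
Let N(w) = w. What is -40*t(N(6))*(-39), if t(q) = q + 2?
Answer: 12480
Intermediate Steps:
t(q) = 2 + q
-40*t(N(6))*(-39) = -40*(2 + 6)*(-39) = -40*8*(-39) = -320*(-39) = 12480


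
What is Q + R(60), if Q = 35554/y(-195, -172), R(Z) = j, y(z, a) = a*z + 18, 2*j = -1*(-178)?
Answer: 1511108/16779 ≈ 90.059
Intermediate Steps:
j = 89 (j = (-1*(-178))/2 = (½)*178 = 89)
y(z, a) = 18 + a*z
R(Z) = 89
Q = 17777/16779 (Q = 35554/(18 - 172*(-195)) = 35554/(18 + 33540) = 35554/33558 = 35554*(1/33558) = 17777/16779 ≈ 1.0595)
Q + R(60) = 17777/16779 + 89 = 1511108/16779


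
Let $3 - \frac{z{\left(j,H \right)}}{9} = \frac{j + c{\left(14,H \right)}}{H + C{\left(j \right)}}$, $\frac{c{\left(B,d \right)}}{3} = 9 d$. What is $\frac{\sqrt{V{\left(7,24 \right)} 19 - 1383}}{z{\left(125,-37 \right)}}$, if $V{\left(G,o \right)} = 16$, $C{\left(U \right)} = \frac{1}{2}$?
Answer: $- \frac{73 i \sqrt{1079}}{13761} \approx - 0.17425 i$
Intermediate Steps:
$C{\left(U \right)} = \frac{1}{2}$
$c{\left(B,d \right)} = 27 d$ ($c{\left(B,d \right)} = 3 \cdot 9 d = 27 d$)
$z{\left(j,H \right)} = 27 - \frac{9 \left(j + 27 H\right)}{\frac{1}{2} + H}$ ($z{\left(j,H \right)} = 27 - 9 \frac{j + 27 H}{H + \frac{1}{2}} = 27 - 9 \frac{j + 27 H}{\frac{1}{2} + H} = 27 - \frac{9 \left(j + 27 H\right)}{\frac{1}{2} + H}$)
$\frac{\sqrt{V{\left(7,24 \right)} 19 - 1383}}{z{\left(125,-37 \right)}} = \frac{\sqrt{16 \cdot 19 - 1383}}{9 \frac{1}{1 + 2 \left(-37\right)} \left(3 - -1776 - 250\right)} = \frac{\sqrt{304 - 1383}}{9 \frac{1}{1 - 74} \left(3 + 1776 - 250\right)} = \frac{\sqrt{-1079}}{9 \frac{1}{-73} \cdot 1529} = \frac{i \sqrt{1079}}{9 \left(- \frac{1}{73}\right) 1529} = \frac{i \sqrt{1079}}{- \frac{13761}{73}} = i \sqrt{1079} \left(- \frac{73}{13761}\right) = - \frac{73 i \sqrt{1079}}{13761}$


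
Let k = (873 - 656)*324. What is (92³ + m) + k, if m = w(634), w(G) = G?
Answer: 849630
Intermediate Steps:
m = 634
k = 70308 (k = 217*324 = 70308)
(92³ + m) + k = (92³ + 634) + 70308 = (778688 + 634) + 70308 = 779322 + 70308 = 849630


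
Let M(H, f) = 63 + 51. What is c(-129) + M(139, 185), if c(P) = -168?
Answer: -54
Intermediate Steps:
M(H, f) = 114
c(-129) + M(139, 185) = -168 + 114 = -54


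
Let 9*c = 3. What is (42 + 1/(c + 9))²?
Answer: 1390041/784 ≈ 1773.0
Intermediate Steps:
c = ⅓ (c = (⅑)*3 = ⅓ ≈ 0.33333)
(42 + 1/(c + 9))² = (42 + 1/(⅓ + 9))² = (42 + 1/(28/3))² = (42 + 3/28)² = (1179/28)² = 1390041/784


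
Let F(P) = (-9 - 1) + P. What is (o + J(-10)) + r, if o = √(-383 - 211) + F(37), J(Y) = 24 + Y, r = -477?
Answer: -436 + 3*I*√66 ≈ -436.0 + 24.372*I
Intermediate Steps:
F(P) = -10 + P
o = 27 + 3*I*√66 (o = √(-383 - 211) + (-10 + 37) = √(-594) + 27 = 3*I*√66 + 27 = 27 + 3*I*√66 ≈ 27.0 + 24.372*I)
(o + J(-10)) + r = ((27 + 3*I*√66) + (24 - 10)) - 477 = ((27 + 3*I*√66) + 14) - 477 = (41 + 3*I*√66) - 477 = -436 + 3*I*√66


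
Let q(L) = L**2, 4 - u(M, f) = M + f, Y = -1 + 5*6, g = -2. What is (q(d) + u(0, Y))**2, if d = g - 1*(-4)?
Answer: 441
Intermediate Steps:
Y = 29 (Y = -1 + 30 = 29)
d = 2 (d = -2 - 1*(-4) = -2 + 4 = 2)
u(M, f) = 4 - M - f (u(M, f) = 4 - (M + f) = 4 + (-M - f) = 4 - M - f)
(q(d) + u(0, Y))**2 = (2**2 + (4 - 1*0 - 1*29))**2 = (4 + (4 + 0 - 29))**2 = (4 - 25)**2 = (-21)**2 = 441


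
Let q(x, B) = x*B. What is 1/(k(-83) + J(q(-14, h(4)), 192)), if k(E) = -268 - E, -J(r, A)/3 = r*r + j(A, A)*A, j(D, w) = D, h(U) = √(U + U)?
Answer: -1/115481 ≈ -8.6594e-6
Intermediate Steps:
h(U) = √2*√U (h(U) = √(2*U) = √2*√U)
q(x, B) = B*x
J(r, A) = -3*A² - 3*r² (J(r, A) = -3*(r*r + A*A) = -3*(r² + A²) = -3*(A² + r²) = -3*A² - 3*r²)
1/(k(-83) + J(q(-14, h(4)), 192)) = 1/((-268 - 1*(-83)) + (-3*192² - 3*((√2*√4)*(-14))²)) = 1/((-268 + 83) + (-3*36864 - 3*((√2*2)*(-14))²)) = 1/(-185 + (-110592 - 3*((2*√2)*(-14))²)) = 1/(-185 + (-110592 - 3*(-28*√2)²)) = 1/(-185 + (-110592 - 3*1568)) = 1/(-185 + (-110592 - 4704)) = 1/(-185 - 115296) = 1/(-115481) = -1/115481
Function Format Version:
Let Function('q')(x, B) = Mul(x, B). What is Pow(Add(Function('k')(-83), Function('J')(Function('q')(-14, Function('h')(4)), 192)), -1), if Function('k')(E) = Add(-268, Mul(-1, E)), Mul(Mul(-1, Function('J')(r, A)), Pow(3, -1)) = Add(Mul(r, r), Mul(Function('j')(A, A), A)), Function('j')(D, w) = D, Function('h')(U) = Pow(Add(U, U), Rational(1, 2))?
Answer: Rational(-1, 115481) ≈ -8.6594e-6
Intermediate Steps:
Function('h')(U) = Mul(Pow(2, Rational(1, 2)), Pow(U, Rational(1, 2))) (Function('h')(U) = Pow(Mul(2, U), Rational(1, 2)) = Mul(Pow(2, Rational(1, 2)), Pow(U, Rational(1, 2))))
Function('q')(x, B) = Mul(B, x)
Function('J')(r, A) = Add(Mul(-3, Pow(A, 2)), Mul(-3, Pow(r, 2))) (Function('J')(r, A) = Mul(-3, Add(Mul(r, r), Mul(A, A))) = Mul(-3, Add(Pow(r, 2), Pow(A, 2))) = Mul(-3, Add(Pow(A, 2), Pow(r, 2))) = Add(Mul(-3, Pow(A, 2)), Mul(-3, Pow(r, 2))))
Pow(Add(Function('k')(-83), Function('J')(Function('q')(-14, Function('h')(4)), 192)), -1) = Pow(Add(Add(-268, Mul(-1, -83)), Add(Mul(-3, Pow(192, 2)), Mul(-3, Pow(Mul(Mul(Pow(2, Rational(1, 2)), Pow(4, Rational(1, 2))), -14), 2)))), -1) = Pow(Add(Add(-268, 83), Add(Mul(-3, 36864), Mul(-3, Pow(Mul(Mul(Pow(2, Rational(1, 2)), 2), -14), 2)))), -1) = Pow(Add(-185, Add(-110592, Mul(-3, Pow(Mul(Mul(2, Pow(2, Rational(1, 2))), -14), 2)))), -1) = Pow(Add(-185, Add(-110592, Mul(-3, Pow(Mul(-28, Pow(2, Rational(1, 2))), 2)))), -1) = Pow(Add(-185, Add(-110592, Mul(-3, 1568))), -1) = Pow(Add(-185, Add(-110592, -4704)), -1) = Pow(Add(-185, -115296), -1) = Pow(-115481, -1) = Rational(-1, 115481)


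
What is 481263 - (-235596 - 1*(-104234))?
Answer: 612625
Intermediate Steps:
481263 - (-235596 - 1*(-104234)) = 481263 - (-235596 + 104234) = 481263 - 1*(-131362) = 481263 + 131362 = 612625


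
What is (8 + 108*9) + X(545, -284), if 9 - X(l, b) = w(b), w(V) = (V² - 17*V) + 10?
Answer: -84505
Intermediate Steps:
w(V) = 10 + V² - 17*V
X(l, b) = -1 - b² + 17*b (X(l, b) = 9 - (10 + b² - 17*b) = 9 + (-10 - b² + 17*b) = -1 - b² + 17*b)
(8 + 108*9) + X(545, -284) = (8 + 108*9) + (-1 - 1*(-284)² + 17*(-284)) = (8 + 972) + (-1 - 1*80656 - 4828) = 980 + (-1 - 80656 - 4828) = 980 - 85485 = -84505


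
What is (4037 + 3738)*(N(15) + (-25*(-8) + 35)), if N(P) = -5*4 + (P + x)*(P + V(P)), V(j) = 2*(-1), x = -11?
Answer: 2075925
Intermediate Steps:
V(j) = -2
N(P) = -20 + (-11 + P)*(-2 + P) (N(P) = -5*4 + (P - 11)*(P - 2) = -20 + (-11 + P)*(-2 + P))
(4037 + 3738)*(N(15) + (-25*(-8) + 35)) = (4037 + 3738)*((2 + 15² - 13*15) + (-25*(-8) + 35)) = 7775*((2 + 225 - 195) + (200 + 35)) = 7775*(32 + 235) = 7775*267 = 2075925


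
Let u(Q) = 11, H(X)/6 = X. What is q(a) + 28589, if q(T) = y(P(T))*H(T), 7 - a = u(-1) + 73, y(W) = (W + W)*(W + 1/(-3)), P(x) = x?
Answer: -5473523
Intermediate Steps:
H(X) = 6*X
y(W) = 2*W*(-⅓ + W) (y(W) = (2*W)*(W - ⅓) = (2*W)*(-⅓ + W) = 2*W*(-⅓ + W))
a = -77 (a = 7 - (11 + 73) = 7 - 1*84 = 7 - 84 = -77)
q(T) = 4*T²*(-1 + 3*T) (q(T) = (2*T*(-1 + 3*T)/3)*(6*T) = 4*T²*(-1 + 3*T))
q(a) + 28589 = (-77)²*(-4 + 12*(-77)) + 28589 = 5929*(-4 - 924) + 28589 = 5929*(-928) + 28589 = -5502112 + 28589 = -5473523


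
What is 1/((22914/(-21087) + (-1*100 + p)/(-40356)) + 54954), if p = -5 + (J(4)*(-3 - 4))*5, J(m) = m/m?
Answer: 7879509/433002002723 ≈ 1.8197e-5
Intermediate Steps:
J(m) = 1
p = -40 (p = -5 + (1*(-3 - 4))*5 = -5 + (1*(-7))*5 = -5 - 7*5 = -5 - 35 = -40)
1/((22914/(-21087) + (-1*100 + p)/(-40356)) + 54954) = 1/((22914/(-21087) + (-1*100 - 40)/(-40356)) + 54954) = 1/((22914*(-1/21087) + (-100 - 40)*(-1/40356)) + 54954) = 1/((-2546/2343 - 140*(-1/40356)) + 54954) = 1/((-2546/2343 + 35/10089) + 54954) = 1/(-8534863/7879509 + 54954) = 1/(433002002723/7879509) = 7879509/433002002723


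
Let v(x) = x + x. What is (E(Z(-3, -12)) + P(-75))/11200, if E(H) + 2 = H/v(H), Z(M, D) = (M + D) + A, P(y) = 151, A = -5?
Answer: 299/22400 ≈ 0.013348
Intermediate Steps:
Z(M, D) = -5 + D + M (Z(M, D) = (M + D) - 5 = (D + M) - 5 = -5 + D + M)
v(x) = 2*x
E(H) = -3/2 (E(H) = -2 + H/((2*H)) = -2 + H*(1/(2*H)) = -2 + ½ = -3/2)
(E(Z(-3, -12)) + P(-75))/11200 = (-3/2 + 151)/11200 = (299/2)*(1/11200) = 299/22400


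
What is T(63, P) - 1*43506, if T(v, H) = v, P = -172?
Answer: -43443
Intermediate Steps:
T(63, P) - 1*43506 = 63 - 1*43506 = 63 - 43506 = -43443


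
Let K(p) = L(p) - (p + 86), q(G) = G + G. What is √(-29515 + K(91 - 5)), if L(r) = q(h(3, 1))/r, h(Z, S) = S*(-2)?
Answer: I*√54891349/43 ≈ 172.3*I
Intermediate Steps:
h(Z, S) = -2*S
q(G) = 2*G
L(r) = -4/r (L(r) = (2*(-2*1))/r = (2*(-2))/r = -4/r)
K(p) = -86 - p - 4/p (K(p) = -4/p - (p + 86) = -4/p - (86 + p) = -4/p + (-86 - p) = -86 - p - 4/p)
√(-29515 + K(91 - 5)) = √(-29515 + (-86 - (91 - 5) - 4/(91 - 5))) = √(-29515 + (-86 - 1*86 - 4/86)) = √(-29515 + (-86 - 86 - 4*1/86)) = √(-29515 + (-86 - 86 - 2/43)) = √(-29515 - 7398/43) = √(-1276543/43) = I*√54891349/43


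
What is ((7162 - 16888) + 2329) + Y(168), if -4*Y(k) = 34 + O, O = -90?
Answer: -7383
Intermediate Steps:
Y(k) = 14 (Y(k) = -(34 - 90)/4 = -¼*(-56) = 14)
((7162 - 16888) + 2329) + Y(168) = ((7162 - 16888) + 2329) + 14 = (-9726 + 2329) + 14 = -7397 + 14 = -7383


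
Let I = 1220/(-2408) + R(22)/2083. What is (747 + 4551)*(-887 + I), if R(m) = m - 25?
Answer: -2948085246987/626983 ≈ -4.7020e+6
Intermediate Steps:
R(m) = -25 + m
I = -637121/1253966 (I = 1220/(-2408) + (-25 + 22)/2083 = 1220*(-1/2408) - 3*1/2083 = -305/602 - 3/2083 = -637121/1253966 ≈ -0.50808)
(747 + 4551)*(-887 + I) = (747 + 4551)*(-887 - 637121/1253966) = 5298*(-1112904963/1253966) = -2948085246987/626983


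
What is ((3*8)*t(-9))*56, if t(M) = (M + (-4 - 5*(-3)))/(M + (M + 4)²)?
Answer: 168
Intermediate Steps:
t(M) = (11 + M)/(M + (4 + M)²) (t(M) = (M + (-4 + 15))/(M + (4 + M)²) = (M + 11)/(M + (4 + M)²) = (11 + M)/(M + (4 + M)²))
((3*8)*t(-9))*56 = ((3*8)*((11 - 9)/(-9 + (4 - 9)²)))*56 = (24*(2/(-9 + (-5)²)))*56 = (24*(2/(-9 + 25)))*56 = (24*(2/16))*56 = (24*((1/16)*2))*56 = (24*(⅛))*56 = 3*56 = 168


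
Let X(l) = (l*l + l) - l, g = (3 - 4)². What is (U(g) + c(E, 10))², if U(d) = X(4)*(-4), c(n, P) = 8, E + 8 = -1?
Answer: 3136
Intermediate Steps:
E = -9 (E = -8 - 1 = -9)
g = 1 (g = (-1)² = 1)
X(l) = l² (X(l) = (l² + l) - l = (l + l²) - l = l²)
U(d) = -64 (U(d) = 4²*(-4) = 16*(-4) = -64)
(U(g) + c(E, 10))² = (-64 + 8)² = (-56)² = 3136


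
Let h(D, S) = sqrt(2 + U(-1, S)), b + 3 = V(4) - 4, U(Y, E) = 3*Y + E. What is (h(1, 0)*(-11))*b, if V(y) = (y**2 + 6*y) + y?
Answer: -407*I ≈ -407.0*I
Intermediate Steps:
V(y) = y**2 + 7*y
U(Y, E) = E + 3*Y
b = 37 (b = -3 + (4*(7 + 4) - 4) = -3 + (4*11 - 4) = -3 + (44 - 4) = -3 + 40 = 37)
h(D, S) = sqrt(-1 + S) (h(D, S) = sqrt(2 + (S + 3*(-1))) = sqrt(2 + (S - 3)) = sqrt(2 + (-3 + S)) = sqrt(-1 + S))
(h(1, 0)*(-11))*b = (sqrt(-1 + 0)*(-11))*37 = (sqrt(-1)*(-11))*37 = (I*(-11))*37 = -11*I*37 = -407*I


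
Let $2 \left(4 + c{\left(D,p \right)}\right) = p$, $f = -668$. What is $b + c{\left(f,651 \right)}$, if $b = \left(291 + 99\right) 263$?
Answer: $\frac{205783}{2} \approx 1.0289 \cdot 10^{5}$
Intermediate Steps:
$c{\left(D,p \right)} = -4 + \frac{p}{2}$
$b = 102570$ ($b = 390 \cdot 263 = 102570$)
$b + c{\left(f,651 \right)} = 102570 + \left(-4 + \frac{1}{2} \cdot 651\right) = 102570 + \left(-4 + \frac{651}{2}\right) = 102570 + \frac{643}{2} = \frac{205783}{2}$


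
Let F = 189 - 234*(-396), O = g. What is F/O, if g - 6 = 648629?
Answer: 92853/648635 ≈ 0.14315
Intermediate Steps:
g = 648635 (g = 6 + 648629 = 648635)
O = 648635
F = 92853 (F = 189 + 92664 = 92853)
F/O = 92853/648635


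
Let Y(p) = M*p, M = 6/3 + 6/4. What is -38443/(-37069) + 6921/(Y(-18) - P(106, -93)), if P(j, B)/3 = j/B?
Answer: -7882186798/68466443 ≈ -115.12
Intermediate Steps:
P(j, B) = 3*j/B (P(j, B) = 3*(j/B) = 3*j/B)
M = 7/2 (M = 6*(⅓) + 6*(¼) = 2 + 3/2 = 7/2 ≈ 3.5000)
Y(p) = 7*p/2
-38443/(-37069) + 6921/(Y(-18) - P(106, -93)) = -38443/(-37069) + 6921/((7/2)*(-18) - 3*106/(-93)) = -38443*(-1/37069) + 6921/(-63 - 3*106*(-1)/93) = 38443/37069 + 6921/(-63 - 1*(-106/31)) = 38443/37069 + 6921/(-63 + 106/31) = 38443/37069 + 6921/(-1847/31) = 38443/37069 + 6921*(-31/1847) = 38443/37069 - 214551/1847 = -7882186798/68466443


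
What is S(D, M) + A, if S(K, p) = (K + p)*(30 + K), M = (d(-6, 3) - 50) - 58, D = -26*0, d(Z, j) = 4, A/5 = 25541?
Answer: 124585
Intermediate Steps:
A = 127705 (A = 5*25541 = 127705)
D = 0
M = -104 (M = (4 - 50) - 58 = -46 - 58 = -104)
S(K, p) = (30 + K)*(K + p)
S(D, M) + A = (0² + 30*0 + 30*(-104) + 0*(-104)) + 127705 = (0 + 0 - 3120 + 0) + 127705 = -3120 + 127705 = 124585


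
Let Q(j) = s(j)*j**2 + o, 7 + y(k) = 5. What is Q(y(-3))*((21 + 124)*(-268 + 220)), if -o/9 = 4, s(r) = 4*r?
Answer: 473280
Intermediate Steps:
y(k) = -2 (y(k) = -7 + 5 = -2)
o = -36 (o = -9*4 = -36)
Q(j) = -36 + 4*j**3 (Q(j) = (4*j)*j**2 - 36 = 4*j**3 - 36 = -36 + 4*j**3)
Q(y(-3))*((21 + 124)*(-268 + 220)) = (-36 + 4*(-2)**3)*((21 + 124)*(-268 + 220)) = (-36 + 4*(-8))*(145*(-48)) = (-36 - 32)*(-6960) = -68*(-6960) = 473280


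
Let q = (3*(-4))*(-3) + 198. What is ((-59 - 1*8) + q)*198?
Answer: 33066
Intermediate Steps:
q = 234 (q = -12*(-3) + 198 = 36 + 198 = 234)
((-59 - 1*8) + q)*198 = ((-59 - 1*8) + 234)*198 = ((-59 - 8) + 234)*198 = (-67 + 234)*198 = 167*198 = 33066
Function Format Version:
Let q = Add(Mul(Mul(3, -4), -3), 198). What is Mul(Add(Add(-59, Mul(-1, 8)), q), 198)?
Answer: 33066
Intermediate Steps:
q = 234 (q = Add(Mul(-12, -3), 198) = Add(36, 198) = 234)
Mul(Add(Add(-59, Mul(-1, 8)), q), 198) = Mul(Add(Add(-59, Mul(-1, 8)), 234), 198) = Mul(Add(Add(-59, -8), 234), 198) = Mul(Add(-67, 234), 198) = Mul(167, 198) = 33066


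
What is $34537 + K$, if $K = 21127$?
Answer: $55664$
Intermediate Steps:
$34537 + K = 34537 + 21127 = 55664$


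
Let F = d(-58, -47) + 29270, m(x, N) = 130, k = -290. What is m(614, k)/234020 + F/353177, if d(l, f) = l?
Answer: 688210525/8265048154 ≈ 0.083268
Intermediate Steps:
F = 29212 (F = -58 + 29270 = 29212)
m(614, k)/234020 + F/353177 = 130/234020 + 29212/353177 = 130*(1/234020) + 29212*(1/353177) = 13/23402 + 29212/353177 = 688210525/8265048154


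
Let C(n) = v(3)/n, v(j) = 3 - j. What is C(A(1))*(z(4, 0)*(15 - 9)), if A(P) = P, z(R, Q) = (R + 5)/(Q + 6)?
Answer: 0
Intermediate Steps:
z(R, Q) = (5 + R)/(6 + Q)
C(n) = 0 (C(n) = (3 - 1*3)/n = (3 - 3)/n = 0/n = 0)
C(A(1))*(z(4, 0)*(15 - 9)) = 0*(((5 + 4)/(6 + 0))*(15 - 9)) = 0*((9/6)*6) = 0*(((1/6)*9)*6) = 0*((3/2)*6) = 0*9 = 0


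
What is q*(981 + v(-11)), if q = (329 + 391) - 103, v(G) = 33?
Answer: 625638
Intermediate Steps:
q = 617 (q = 720 - 103 = 617)
q*(981 + v(-11)) = 617*(981 + 33) = 617*1014 = 625638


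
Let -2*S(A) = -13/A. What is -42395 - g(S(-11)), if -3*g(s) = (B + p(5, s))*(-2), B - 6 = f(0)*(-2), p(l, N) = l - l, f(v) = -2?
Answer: -127205/3 ≈ -42402.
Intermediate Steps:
p(l, N) = 0
B = 10 (B = 6 - 2*(-2) = 6 + 4 = 10)
S(A) = 13/(2*A) (S(A) = -(-13)/(2*A) = 13/(2*A))
g(s) = 20/3 (g(s) = -(10 + 0)*(-2)/3 = -10*(-2)/3 = -⅓*(-20) = 20/3)
-42395 - g(S(-11)) = -42395 - 1*20/3 = -42395 - 20/3 = -127205/3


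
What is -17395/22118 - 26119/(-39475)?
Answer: -108967583/873108050 ≈ -0.12480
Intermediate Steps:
-17395/22118 - 26119/(-39475) = -17395*1/22118 - 26119*(-1/39475) = -17395/22118 + 26119/39475 = -108967583/873108050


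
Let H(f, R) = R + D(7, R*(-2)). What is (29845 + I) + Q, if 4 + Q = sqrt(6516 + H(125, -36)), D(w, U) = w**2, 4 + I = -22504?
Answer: 7333 + sqrt(6529) ≈ 7413.8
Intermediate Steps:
I = -22508 (I = -4 - 22504 = -22508)
H(f, R) = 49 + R (H(f, R) = R + 7**2 = R + 49 = 49 + R)
Q = -4 + sqrt(6529) (Q = -4 + sqrt(6516 + (49 - 36)) = -4 + sqrt(6516 + 13) = -4 + sqrt(6529) ≈ 76.802)
(29845 + I) + Q = (29845 - 22508) + (-4 + sqrt(6529)) = 7337 + (-4 + sqrt(6529)) = 7333 + sqrt(6529)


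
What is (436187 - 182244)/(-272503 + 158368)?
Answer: -253943/114135 ≈ -2.2249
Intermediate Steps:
(436187 - 182244)/(-272503 + 158368) = 253943/(-114135) = 253943*(-1/114135) = -253943/114135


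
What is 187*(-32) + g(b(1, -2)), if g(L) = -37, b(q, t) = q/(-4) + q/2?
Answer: -6021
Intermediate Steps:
b(q, t) = q/4 (b(q, t) = q*(-1/4) + q*(1/2) = -q/4 + q/2 = q/4)
187*(-32) + g(b(1, -2)) = 187*(-32) - 37 = -5984 - 37 = -6021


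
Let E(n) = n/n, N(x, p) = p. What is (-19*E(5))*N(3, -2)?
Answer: 38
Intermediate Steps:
E(n) = 1
(-19*E(5))*N(3, -2) = -19*1*(-2) = -19*(-2) = 38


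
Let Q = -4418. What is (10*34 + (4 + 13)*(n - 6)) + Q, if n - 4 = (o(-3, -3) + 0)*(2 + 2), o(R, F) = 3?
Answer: -3908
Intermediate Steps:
n = 16 (n = 4 + (3 + 0)*(2 + 2) = 4 + 3*4 = 4 + 12 = 16)
(10*34 + (4 + 13)*(n - 6)) + Q = (10*34 + (4 + 13)*(16 - 6)) - 4418 = (340 + 17*10) - 4418 = (340 + 170) - 4418 = 510 - 4418 = -3908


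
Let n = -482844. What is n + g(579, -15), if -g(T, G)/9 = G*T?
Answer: -404679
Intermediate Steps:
g(T, G) = -9*G*T
n + g(579, -15) = -482844 - 9*(-15)*579 = -482844 + 78165 = -404679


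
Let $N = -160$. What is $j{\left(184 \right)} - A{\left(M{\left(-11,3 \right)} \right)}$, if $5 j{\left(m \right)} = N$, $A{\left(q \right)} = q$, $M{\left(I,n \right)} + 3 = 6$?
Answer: $-35$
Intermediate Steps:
$M{\left(I,n \right)} = 3$ ($M{\left(I,n \right)} = -3 + 6 = 3$)
$j{\left(m \right)} = -32$ ($j{\left(m \right)} = \frac{1}{5} \left(-160\right) = -32$)
$j{\left(184 \right)} - A{\left(M{\left(-11,3 \right)} \right)} = -32 - 3 = -35$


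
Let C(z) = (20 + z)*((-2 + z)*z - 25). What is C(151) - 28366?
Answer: 3814688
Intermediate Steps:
C(z) = (-25 + z*(-2 + z))*(20 + z) (C(z) = (20 + z)*(z*(-2 + z) - 25) = (20 + z)*(-25 + z*(-2 + z)) = (-25 + z*(-2 + z))*(20 + z))
C(151) - 28366 = (-500 + 151**3 - 65*151 + 18*151**2) - 28366 = (-500 + 3442951 - 9815 + 18*22801) - 28366 = (-500 + 3442951 - 9815 + 410418) - 28366 = 3843054 - 28366 = 3814688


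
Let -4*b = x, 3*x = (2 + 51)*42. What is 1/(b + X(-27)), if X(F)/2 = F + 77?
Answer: -2/171 ≈ -0.011696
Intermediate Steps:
X(F) = 154 + 2*F (X(F) = 2*(F + 77) = 2*(77 + F) = 154 + 2*F)
x = 742 (x = ((2 + 51)*42)/3 = (53*42)/3 = (1/3)*2226 = 742)
b = -371/2 (b = -1/4*742 = -371/2 ≈ -185.50)
1/(b + X(-27)) = 1/(-371/2 + (154 + 2*(-27))) = 1/(-371/2 + (154 - 54)) = 1/(-371/2 + 100) = 1/(-171/2) = -2/171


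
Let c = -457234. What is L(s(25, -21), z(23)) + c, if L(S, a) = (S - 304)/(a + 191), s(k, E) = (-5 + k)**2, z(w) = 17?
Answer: -5944036/13 ≈ -4.5723e+5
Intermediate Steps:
L(S, a) = (-304 + S)/(191 + a)
L(s(25, -21), z(23)) + c = (-304 + (-5 + 25)**2)/(191 + 17) - 457234 = (-304 + 20**2)/208 - 457234 = (-304 + 400)/208 - 457234 = (1/208)*96 - 457234 = 6/13 - 457234 = -5944036/13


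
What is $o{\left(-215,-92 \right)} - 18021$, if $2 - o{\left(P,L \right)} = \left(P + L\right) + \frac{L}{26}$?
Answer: $- \frac{230210}{13} \approx -17708.0$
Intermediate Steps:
$o{\left(P,L \right)} = 2 - P - \frac{27 L}{26}$ ($o{\left(P,L \right)} = 2 - \left(\left(P + L\right) + \frac{L}{26}\right) = 2 - \left(\left(L + P\right) + L \frac{1}{26}\right) = 2 - \left(\left(L + P\right) + \frac{L}{26}\right) = 2 - \left(P + \frac{27 L}{26}\right) = 2 - P - \frac{27 L}{26}$)
$o{\left(-215,-92 \right)} - 18021 = \left(2 - -215 - - \frac{1242}{13}\right) - 18021 = \left(2 + 215 + \frac{1242}{13}\right) - 18021 = \frac{4063}{13} - 18021 = - \frac{230210}{13}$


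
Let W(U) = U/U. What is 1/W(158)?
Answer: 1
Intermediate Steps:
W(U) = 1
1/W(158) = 1/1 = 1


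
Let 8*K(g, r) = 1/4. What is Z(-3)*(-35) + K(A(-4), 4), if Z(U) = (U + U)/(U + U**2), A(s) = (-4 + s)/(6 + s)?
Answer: 1121/32 ≈ 35.031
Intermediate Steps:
A(s) = (-4 + s)/(6 + s)
K(g, r) = 1/32 (K(g, r) = (1/8)/4 = (1/8)*(1/4) = 1/32)
Z(U) = 2*U/(U + U**2) (Z(U) = (2*U)/(U + U**2) = 2*U/(U + U**2))
Z(-3)*(-35) + K(A(-4), 4) = (2/(1 - 3))*(-35) + 1/32 = (2/(-2))*(-35) + 1/32 = (2*(-1/2))*(-35) + 1/32 = -1*(-35) + 1/32 = 35 + 1/32 = 1121/32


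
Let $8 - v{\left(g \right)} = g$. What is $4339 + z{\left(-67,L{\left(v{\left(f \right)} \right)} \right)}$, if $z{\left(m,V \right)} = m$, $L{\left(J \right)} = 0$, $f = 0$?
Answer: $4272$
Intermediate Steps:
$v{\left(g \right)} = 8 - g$
$4339 + z{\left(-67,L{\left(v{\left(f \right)} \right)} \right)} = 4339 - 67 = 4272$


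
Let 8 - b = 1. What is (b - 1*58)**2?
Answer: 2601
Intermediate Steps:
b = 7 (b = 8 - 1*1 = 8 - 1 = 7)
(b - 1*58)**2 = (7 - 1*58)**2 = (7 - 58)**2 = (-51)**2 = 2601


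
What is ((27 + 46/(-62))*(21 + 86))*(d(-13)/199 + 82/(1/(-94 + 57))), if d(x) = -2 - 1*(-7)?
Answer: -52586375578/6169 ≈ -8.5243e+6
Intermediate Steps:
d(x) = 5 (d(x) = -2 + 7 = 5)
((27 + 46/(-62))*(21 + 86))*(d(-13)/199 + 82/(1/(-94 + 57))) = ((27 + 46/(-62))*(21 + 86))*(5/199 + 82/(1/(-94 + 57))) = ((27 + 46*(-1/62))*107)*(5*(1/199) + 82/(1/(-37))) = ((27 - 23/31)*107)*(5/199 + 82/(-1/37)) = ((814/31)*107)*(5/199 + 82*(-37)) = 87098*(5/199 - 3034)/31 = (87098/31)*(-603761/199) = -52586375578/6169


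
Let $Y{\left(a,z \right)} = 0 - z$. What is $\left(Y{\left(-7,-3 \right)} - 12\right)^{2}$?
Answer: $81$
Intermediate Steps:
$Y{\left(a,z \right)} = - z$
$\left(Y{\left(-7,-3 \right)} - 12\right)^{2} = \left(\left(-1\right) \left(-3\right) - 12\right)^{2} = \left(3 - 12\right)^{2} = \left(-9\right)^{2} = 81$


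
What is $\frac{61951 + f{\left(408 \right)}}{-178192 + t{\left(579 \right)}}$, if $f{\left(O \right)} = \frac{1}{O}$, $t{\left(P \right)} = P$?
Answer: $- \frac{25276009}{72466104} \approx -0.3488$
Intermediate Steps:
$\frac{61951 + f{\left(408 \right)}}{-178192 + t{\left(579 \right)}} = \frac{61951 + \frac{1}{408}}{-178192 + 579} = \frac{61951 + \frac{1}{408}}{-177613} = \frac{25276009}{408} \left(- \frac{1}{177613}\right) = - \frac{25276009}{72466104}$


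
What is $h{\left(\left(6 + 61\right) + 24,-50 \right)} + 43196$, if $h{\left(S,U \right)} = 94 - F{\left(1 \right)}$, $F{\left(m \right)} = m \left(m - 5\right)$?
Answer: $43294$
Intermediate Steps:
$F{\left(m \right)} = m \left(-5 + m\right)$
$h{\left(S,U \right)} = 98$ ($h{\left(S,U \right)} = 94 - 1 \left(-5 + 1\right) = 94 - 1 \left(-4\right) = 94 - -4 = 94 + 4 = 98$)
$h{\left(\left(6 + 61\right) + 24,-50 \right)} + 43196 = 98 + 43196 = 43294$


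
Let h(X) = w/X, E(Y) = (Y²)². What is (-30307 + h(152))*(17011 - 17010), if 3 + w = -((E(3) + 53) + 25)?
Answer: -2303413/76 ≈ -30308.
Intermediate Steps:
E(Y) = Y⁴
w = -162 (w = -3 - ((3⁴ + 53) + 25) = -3 - ((81 + 53) + 25) = -3 - (134 + 25) = -3 - 1*159 = -3 - 159 = -162)
h(X) = -162/X
(-30307 + h(152))*(17011 - 17010) = (-30307 - 162/152)*(17011 - 17010) = (-30307 - 162*1/152)*1 = (-30307 - 81/76)*1 = -2303413/76*1 = -2303413/76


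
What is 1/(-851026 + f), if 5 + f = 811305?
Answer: -1/39726 ≈ -2.5172e-5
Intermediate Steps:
f = 811300 (f = -5 + 811305 = 811300)
1/(-851026 + f) = 1/(-851026 + 811300) = 1/(-39726) = -1/39726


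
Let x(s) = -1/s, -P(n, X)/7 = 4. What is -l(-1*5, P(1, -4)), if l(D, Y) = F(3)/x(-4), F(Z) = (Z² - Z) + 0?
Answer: -24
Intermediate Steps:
P(n, X) = -28 (P(n, X) = -7*4 = -28)
F(Z) = Z² - Z
l(D, Y) = 24 (l(D, Y) = (3*(-1 + 3))/((-1/(-4))) = (3*2)/((-1*(-¼))) = 6/(¼) = 6*4 = 24)
-l(-1*5, P(1, -4)) = -1*24 = -24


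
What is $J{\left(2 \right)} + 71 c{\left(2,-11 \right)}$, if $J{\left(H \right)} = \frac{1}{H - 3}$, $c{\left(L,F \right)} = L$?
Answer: $141$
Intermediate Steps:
$J{\left(H \right)} = \frac{1}{-3 + H}$
$J{\left(2 \right)} + 71 c{\left(2,-11 \right)} = \frac{1}{-3 + 2} + 71 \cdot 2 = \frac{1}{-1} + 142 = -1 + 142 = 141$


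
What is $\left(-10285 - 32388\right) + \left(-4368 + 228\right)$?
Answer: $-46813$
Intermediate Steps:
$\left(-10285 - 32388\right) + \left(-4368 + 228\right) = -42673 - 4140 = -46813$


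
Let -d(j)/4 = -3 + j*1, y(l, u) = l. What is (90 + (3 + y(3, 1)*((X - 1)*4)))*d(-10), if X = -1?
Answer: 3588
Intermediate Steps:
d(j) = 12 - 4*j (d(j) = -4*(-3 + j*1) = -4*(-3 + j) = 12 - 4*j)
(90 + (3 + y(3, 1)*((X - 1)*4)))*d(-10) = (90 + (3 + 3*((-1 - 1)*4)))*(12 - 4*(-10)) = (90 + (3 + 3*(-2*4)))*(12 + 40) = (90 + (3 + 3*(-8)))*52 = (90 + (3 - 24))*52 = (90 - 21)*52 = 69*52 = 3588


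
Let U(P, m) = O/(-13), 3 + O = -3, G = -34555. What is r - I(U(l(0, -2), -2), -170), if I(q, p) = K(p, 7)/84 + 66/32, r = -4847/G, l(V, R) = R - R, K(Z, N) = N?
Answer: -3326509/1658640 ≈ -2.0056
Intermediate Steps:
l(V, R) = 0
O = -6 (O = -3 - 3 = -6)
r = 4847/34555 (r = -4847/(-34555) = -4847*(-1/34555) = 4847/34555 ≈ 0.14027)
U(P, m) = 6/13 (U(P, m) = -6/(-13) = -6*(-1/13) = 6/13)
I(q, p) = 103/48 (I(q, p) = 7/84 + 66/32 = 7*(1/84) + 66*(1/32) = 1/12 + 33/16 = 103/48)
r - I(U(l(0, -2), -2), -170) = 4847/34555 - 1*103/48 = 4847/34555 - 103/48 = -3326509/1658640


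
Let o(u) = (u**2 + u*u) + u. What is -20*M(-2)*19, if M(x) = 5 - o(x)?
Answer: 380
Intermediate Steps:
o(u) = u + 2*u**2 (o(u) = (u**2 + u**2) + u = 2*u**2 + u = u + 2*u**2)
M(x) = 5 - x*(1 + 2*x)
-20*M(-2)*19 = -20*(5 - 1*(-2)*(1 + 2*(-2)))*19 = -20*(5 - 1*(-2)*(1 - 4))*19 = -20*(5 - 1*(-2)*(-3))*19 = -20*(5 - 6)*19 = -20*(-1)*19 = 20*19 = 380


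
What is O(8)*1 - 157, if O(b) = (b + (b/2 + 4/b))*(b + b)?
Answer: 43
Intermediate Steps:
O(b) = 2*b*(4/b + 3*b/2) (O(b) = (b + (b*(1/2) + 4/b))*(2*b) = (b + (b/2 + 4/b))*(2*b) = (4/b + 3*b/2)*(2*b) = 2*b*(4/b + 3*b/2))
O(8)*1 - 157 = (8 + 3*8**2)*1 - 157 = (8 + 3*64)*1 - 157 = (8 + 192)*1 - 157 = 200*1 - 157 = 200 - 157 = 43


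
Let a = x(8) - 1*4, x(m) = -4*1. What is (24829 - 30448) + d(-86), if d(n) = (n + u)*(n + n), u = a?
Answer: 10549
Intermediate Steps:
x(m) = -4
a = -8 (a = -4 - 1*4 = -4 - 4 = -8)
u = -8
d(n) = 2*n*(-8 + n) (d(n) = (n - 8)*(n + n) = (-8 + n)*(2*n) = 2*n*(-8 + n))
(24829 - 30448) + d(-86) = (24829 - 30448) + 2*(-86)*(-8 - 86) = -5619 + 2*(-86)*(-94) = -5619 + 16168 = 10549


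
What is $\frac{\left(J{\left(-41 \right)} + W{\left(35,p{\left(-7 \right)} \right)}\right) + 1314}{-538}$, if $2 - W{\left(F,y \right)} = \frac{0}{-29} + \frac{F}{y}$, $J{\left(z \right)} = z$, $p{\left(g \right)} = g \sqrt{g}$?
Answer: $- \frac{1275}{538} + \frac{5 i \sqrt{7}}{3766} \approx -2.3699 + 0.0035127 i$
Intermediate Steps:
$p{\left(g \right)} = g^{\frac{3}{2}}$
$W{\left(F,y \right)} = 2 - \frac{F}{y}$ ($W{\left(F,y \right)} = 2 - \left(\frac{0}{-29} + \frac{F}{y}\right) = 2 - \left(0 \left(- \frac{1}{29}\right) + \frac{F}{y}\right) = 2 - \left(0 + \frac{F}{y}\right) = 2 - \frac{F}{y}$)
$\frac{\left(J{\left(-41 \right)} + W{\left(35,p{\left(-7 \right)} \right)}\right) + 1314}{-538} = \frac{\left(-41 + \left(2 - \frac{35}{\left(-7\right)^{\frac{3}{2}}}\right)\right) + 1314}{-538} = \left(\left(-41 + \left(2 - \frac{35}{\left(-7\right) i \sqrt{7}}\right)\right) + 1314\right) \left(- \frac{1}{538}\right) = \left(\left(-41 + \left(2 - 35 \frac{i \sqrt{7}}{49}\right)\right) + 1314\right) \left(- \frac{1}{538}\right) = \left(\left(-41 + \left(2 - \frac{5 i \sqrt{7}}{7}\right)\right) + 1314\right) \left(- \frac{1}{538}\right) = \left(\left(-39 - \frac{5 i \sqrt{7}}{7}\right) + 1314\right) \left(- \frac{1}{538}\right) = \left(1275 - \frac{5 i \sqrt{7}}{7}\right) \left(- \frac{1}{538}\right) = - \frac{1275}{538} + \frac{5 i \sqrt{7}}{3766}$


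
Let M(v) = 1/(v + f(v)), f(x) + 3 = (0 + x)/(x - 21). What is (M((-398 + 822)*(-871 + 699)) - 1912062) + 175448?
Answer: -9239082730791823/5320170591 ≈ -1.7366e+6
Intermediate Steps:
f(x) = -3 + x/(-21 + x) (f(x) = -3 + (0 + x)/(x - 21) = -3 + x/(-21 + x))
M(v) = 1/(v + (63 - 2*v)/(-21 + v))
(M((-398 + 822)*(-871 + 699)) - 1912062) + 175448 = ((-21 + (-398 + 822)*(-871 + 699))/(63 + ((-398 + 822)*(-871 + 699))² - 23*(-398 + 822)*(-871 + 699)) - 1912062) + 175448 = ((-21 + 424*(-172))/(63 + (424*(-172))² - 9752*(-172)) - 1912062) + 175448 = ((-21 - 72928)/(63 + (-72928)² - 23*(-72928)) - 1912062) + 175448 = (-72949/(63 + 5318493184 + 1677344) - 1912062) + 175448 = (-72949/5320170591 - 1912062) + 175448 = -10172496020641591/5320170591 + 175448 = -9239082730791823/5320170591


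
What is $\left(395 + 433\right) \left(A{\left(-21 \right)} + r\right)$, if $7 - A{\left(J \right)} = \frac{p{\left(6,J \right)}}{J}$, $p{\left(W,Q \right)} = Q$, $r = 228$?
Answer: $193752$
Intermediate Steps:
$A{\left(J \right)} = 6$ ($A{\left(J \right)} = 7 - \frac{J}{J} = 7 - 1 = 6$)
$\left(395 + 433\right) \left(A{\left(-21 \right)} + r\right) = \left(395 + 433\right) \left(6 + 228\right) = 828 \cdot 234 = 193752$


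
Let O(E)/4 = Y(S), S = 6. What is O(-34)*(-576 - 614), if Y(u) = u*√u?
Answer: -28560*√6 ≈ -69957.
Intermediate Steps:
Y(u) = u^(3/2)
O(E) = 24*√6 (O(E) = 4*6^(3/2) = 4*(6*√6) = 24*√6)
O(-34)*(-576 - 614) = (24*√6)*(-576 - 614) = (24*√6)*(-1190) = -28560*√6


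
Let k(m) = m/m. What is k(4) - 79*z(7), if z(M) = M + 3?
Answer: -789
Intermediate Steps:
z(M) = 3 + M
k(m) = 1
k(4) - 79*z(7) = 1 - 79*(3 + 7) = 1 - 79*10 = 1 - 790 = -789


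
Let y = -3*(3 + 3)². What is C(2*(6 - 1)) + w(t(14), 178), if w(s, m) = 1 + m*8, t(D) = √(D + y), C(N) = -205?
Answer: 1220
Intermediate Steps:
y = -108 (y = -3*6² = -3*36 = -108)
t(D) = √(-108 + D) (t(D) = √(D - 108) = √(-108 + D))
w(s, m) = 1 + 8*m
C(2*(6 - 1)) + w(t(14), 178) = -205 + (1 + 8*178) = -205 + (1 + 1424) = -205 + 1425 = 1220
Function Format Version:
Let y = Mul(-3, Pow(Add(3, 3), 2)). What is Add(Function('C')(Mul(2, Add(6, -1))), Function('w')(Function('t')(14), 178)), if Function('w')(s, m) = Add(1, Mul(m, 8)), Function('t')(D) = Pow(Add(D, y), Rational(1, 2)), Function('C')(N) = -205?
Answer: 1220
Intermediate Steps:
y = -108 (y = Mul(-3, Pow(6, 2)) = Mul(-3, 36) = -108)
Function('t')(D) = Pow(Add(-108, D), Rational(1, 2)) (Function('t')(D) = Pow(Add(D, -108), Rational(1, 2)) = Pow(Add(-108, D), Rational(1, 2)))
Function('w')(s, m) = Add(1, Mul(8, m))
Add(Function('C')(Mul(2, Add(6, -1))), Function('w')(Function('t')(14), 178)) = Add(-205, Add(1, Mul(8, 178))) = Add(-205, Add(1, 1424)) = Add(-205, 1425) = 1220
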